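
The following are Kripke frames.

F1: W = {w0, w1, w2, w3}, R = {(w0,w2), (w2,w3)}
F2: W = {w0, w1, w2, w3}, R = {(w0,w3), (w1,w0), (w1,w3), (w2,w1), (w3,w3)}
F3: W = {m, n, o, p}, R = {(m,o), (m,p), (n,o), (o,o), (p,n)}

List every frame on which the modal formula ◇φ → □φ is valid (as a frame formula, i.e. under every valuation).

F1

Frame correspondent (Sahlqvist): ∀x ∀y ∀z (Rxy ∧ Rxz → y = z) — i.e. partial functionality.
F1: ✓.
F2: fails — w1 sees both w0 and w3.
F3: fails — m sees both o and p.
Valid on: F1.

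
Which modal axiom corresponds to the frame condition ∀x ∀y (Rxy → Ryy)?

□(□ψ → ψ)

This is shift-reflexivity; the standard corresponding axiom is T□: □(□ψ → ψ).
Suppose □(□ψ→ψ) is valid. Take Rxy and set V(ψ)={w : Ryw}. Then at y, □ψ holds; since □(□ψ→ψ) at x, □ψ→ψ at y, so ψ at y, i.e. Ryy.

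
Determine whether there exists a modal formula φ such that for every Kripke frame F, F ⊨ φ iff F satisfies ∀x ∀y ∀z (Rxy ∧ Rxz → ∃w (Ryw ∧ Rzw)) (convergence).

Yes: it is convergence, defined by the .2 schema ◇□q → □◇q.
Suppose ◇□q→□◇q is valid. Take Rxy, Rxz and set V(q)={w : Ryw}. Then □q at y so ◇□q at x, so □◇q at x, so ◇q at z, giving w with Rzw and Ryw.

Definable; ◇□q → □◇q defines it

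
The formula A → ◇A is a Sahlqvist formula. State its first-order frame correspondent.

reflexivity: ∀x Rxx

This schema is equivalent to the T axiom □A → A.
Its frame correspondent is reflexivity — ∀x Rxx.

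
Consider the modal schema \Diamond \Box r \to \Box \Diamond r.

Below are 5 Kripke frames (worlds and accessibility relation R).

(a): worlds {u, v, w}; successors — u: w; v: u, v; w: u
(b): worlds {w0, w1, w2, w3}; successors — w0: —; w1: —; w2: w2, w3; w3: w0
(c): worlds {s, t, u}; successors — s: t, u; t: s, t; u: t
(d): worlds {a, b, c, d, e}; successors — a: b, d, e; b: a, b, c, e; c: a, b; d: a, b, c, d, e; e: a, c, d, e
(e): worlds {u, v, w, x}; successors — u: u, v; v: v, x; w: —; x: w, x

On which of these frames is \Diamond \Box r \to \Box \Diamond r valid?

Frame correspondent (Sahlqvist): \forall x \forall y \forall z (Rxy \wedge Rxz \to \exists w (Ryw \wedge Rzw)) — i.e. convergence.
(a): fails — Rvu and Rvv but u and v have no common successor.
(b): fails — Rw2w2 and Rw2w3 but w2 and w3 have no common successor.
(c): condition met.
(d): condition met.
(e): fails — Rxw and Rxw but w and w have no common successor.
Valid on: (c), (d).

(c), (d)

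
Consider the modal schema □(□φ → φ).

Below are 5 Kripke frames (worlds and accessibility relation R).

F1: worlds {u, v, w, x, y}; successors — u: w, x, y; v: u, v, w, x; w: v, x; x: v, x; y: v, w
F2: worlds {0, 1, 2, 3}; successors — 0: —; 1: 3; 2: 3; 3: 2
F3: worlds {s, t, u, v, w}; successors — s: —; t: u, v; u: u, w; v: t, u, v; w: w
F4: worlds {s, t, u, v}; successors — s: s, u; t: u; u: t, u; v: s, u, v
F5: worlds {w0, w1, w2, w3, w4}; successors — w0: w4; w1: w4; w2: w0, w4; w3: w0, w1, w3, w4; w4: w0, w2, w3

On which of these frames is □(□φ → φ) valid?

none

This is the axiom for shift-reflexivity; its first-order frame correspondent is ∀x ∀y (Rxy → Ryy).
F1: fails — Ruw but not Rww.
F2: fails — R23 but not R33.
F3: fails — Rvt but not Rtt.
F4: fails — Rut but not Rtt.
F5: fails — Rw0w4 but not Rw4w4.
Valid on no frame.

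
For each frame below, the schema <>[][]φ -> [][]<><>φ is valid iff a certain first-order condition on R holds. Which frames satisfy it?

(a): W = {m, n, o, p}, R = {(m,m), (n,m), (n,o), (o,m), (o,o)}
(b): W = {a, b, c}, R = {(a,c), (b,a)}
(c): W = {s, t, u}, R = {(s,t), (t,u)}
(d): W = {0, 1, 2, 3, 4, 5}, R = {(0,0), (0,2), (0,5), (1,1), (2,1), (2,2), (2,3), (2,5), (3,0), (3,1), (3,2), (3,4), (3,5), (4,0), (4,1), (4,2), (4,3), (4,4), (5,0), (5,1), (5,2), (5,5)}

(a), (d)

This is the axiom for a generalized confluence (Geach) condition; its first-order frame correspondent is forall x forall y forall z ((xRy & x R^2 z) -> exists w (y R^2 w & z R^2 w)).
(a): satisfies the condition.
(b): fails — bRa, bR²c but no w with aR²w and cR²w.
(c): fails — sRt, sR²u but no w with tR²w and uR²w.
(d): satisfies the condition.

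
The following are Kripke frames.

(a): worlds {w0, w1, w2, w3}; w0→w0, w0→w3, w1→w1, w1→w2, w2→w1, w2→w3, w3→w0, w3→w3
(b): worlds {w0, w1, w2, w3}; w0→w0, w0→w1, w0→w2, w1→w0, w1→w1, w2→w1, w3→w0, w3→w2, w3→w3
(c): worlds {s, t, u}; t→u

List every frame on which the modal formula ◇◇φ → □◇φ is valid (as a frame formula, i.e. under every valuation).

This is the axiom for a generalized confluence (Geach) condition; its first-order frame correspondent is ∀x ∀y ∀z ((xR²y ∧ xRz) → ∃w (y = w ∧ zRw)).
(a): fails — w1R²w2, w1Rw2 but no w with w2=w and w2Rw.
(b): fails — w0R²w0, w0Rw2 but no w with w0=w and w2Rw.
(c): ✓.
Valid on: (c).

(c)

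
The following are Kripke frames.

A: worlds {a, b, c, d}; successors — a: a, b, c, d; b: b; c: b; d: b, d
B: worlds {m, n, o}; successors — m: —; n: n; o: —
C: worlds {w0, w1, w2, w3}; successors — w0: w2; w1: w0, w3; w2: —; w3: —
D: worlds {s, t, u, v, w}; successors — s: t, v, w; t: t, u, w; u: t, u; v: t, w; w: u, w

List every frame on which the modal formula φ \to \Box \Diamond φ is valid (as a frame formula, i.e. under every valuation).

The schema corresponds to symmetry: \forall x \forall y (Rxy \to Ryx).
A: fails — Rab but not Rba.
B: ✓.
C: fails — Rw0w2 but not Rw2w0.
D: fails — Rwu but not Ruw.
Valid on: B.

B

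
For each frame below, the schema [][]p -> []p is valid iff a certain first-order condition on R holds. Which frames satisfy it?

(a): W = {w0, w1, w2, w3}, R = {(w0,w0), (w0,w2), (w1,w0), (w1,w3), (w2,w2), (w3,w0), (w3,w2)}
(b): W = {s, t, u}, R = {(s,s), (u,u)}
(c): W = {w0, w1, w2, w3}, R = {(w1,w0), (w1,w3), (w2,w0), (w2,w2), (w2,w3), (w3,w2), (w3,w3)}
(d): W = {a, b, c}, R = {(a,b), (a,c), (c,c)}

The schema corresponds to density: forall x forall y (Rxy -> exists z (Rxz & Rzy)).
(a): fails — Rw1w3 but no z with Rw1z and Rzw3.
(b): holds.
(c): fails — Rw1w0 but no z with Rw1z and Rzw0.
(d): fails — Rab but no z with Raz and Rzb.
Valid on: (b).

(b)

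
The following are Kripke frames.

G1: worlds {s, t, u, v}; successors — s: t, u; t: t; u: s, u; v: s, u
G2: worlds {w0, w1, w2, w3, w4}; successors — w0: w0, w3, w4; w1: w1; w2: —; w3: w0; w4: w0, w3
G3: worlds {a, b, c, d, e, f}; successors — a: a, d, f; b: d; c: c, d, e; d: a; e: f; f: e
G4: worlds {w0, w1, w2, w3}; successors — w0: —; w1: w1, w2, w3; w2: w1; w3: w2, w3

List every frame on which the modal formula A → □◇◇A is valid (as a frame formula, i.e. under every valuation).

Frame correspondent (Sahlqvist): ∀x ∀z (xRz → ∃w (x = w ∧ zR²w)) — i.e. a generalized confluence (Geach) condition.
G1: fails — sRt but no w with s=w and tR²w.
G2: ✓.
G3: fails — aRf but no w with a=w and fR²w.
G4: ✓.

G2, G4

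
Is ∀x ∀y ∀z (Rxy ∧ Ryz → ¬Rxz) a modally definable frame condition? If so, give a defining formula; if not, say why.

If a class were modally definable it would be closed under surjective bounded morphisms (Goldblatt–Thomason).
The 7-cycle (worlds s,t,u,v,w,x,y with s→t→u→v→w→x→y→s) is intransitive. Mapping every world to a single reflexive point • is a surjective bounded morphism; the reflexive point is not intransitive (R••∧R•• but R••).
Hence intransitivity is not modally definable.

No — not modally definable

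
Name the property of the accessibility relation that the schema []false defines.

Emptiness of R

□⊥ is valid iff no world has any successor (otherwise □⊥ fails at any world with one).
Conversely, on a frame with emptiness of R the schema holds at every world under every valuation.
Frame condition: forall x forall y ~Rxy.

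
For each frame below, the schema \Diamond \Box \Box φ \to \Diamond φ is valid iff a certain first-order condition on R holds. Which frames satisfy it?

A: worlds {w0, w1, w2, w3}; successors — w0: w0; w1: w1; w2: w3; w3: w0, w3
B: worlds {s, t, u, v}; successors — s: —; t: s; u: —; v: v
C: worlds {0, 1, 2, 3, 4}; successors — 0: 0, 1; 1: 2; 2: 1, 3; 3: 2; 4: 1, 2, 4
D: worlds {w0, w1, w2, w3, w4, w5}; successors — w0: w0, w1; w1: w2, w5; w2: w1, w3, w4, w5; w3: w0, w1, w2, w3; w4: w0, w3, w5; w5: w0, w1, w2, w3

Frame correspondent (Sahlqvist): \forall x \forall y (xRy \to \exists w (y R^2 w \wedge xRw)) — i.e. a generalized confluence (Geach) condition.
A: holds.
B: fails — tRs but no w with sR²w and tRw.
C: holds.
D: holds.
Valid on: A, C, D.

A, C, D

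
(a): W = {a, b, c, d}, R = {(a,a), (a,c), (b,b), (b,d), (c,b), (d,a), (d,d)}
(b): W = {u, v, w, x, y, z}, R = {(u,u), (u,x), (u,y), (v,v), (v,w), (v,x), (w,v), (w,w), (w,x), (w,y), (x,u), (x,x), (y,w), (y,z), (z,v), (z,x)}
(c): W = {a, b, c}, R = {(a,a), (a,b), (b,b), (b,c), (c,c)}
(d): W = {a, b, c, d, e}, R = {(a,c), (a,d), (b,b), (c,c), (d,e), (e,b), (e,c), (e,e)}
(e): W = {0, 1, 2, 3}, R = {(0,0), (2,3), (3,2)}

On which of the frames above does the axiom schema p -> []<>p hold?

The schema corresponds to symmetry: forall x forall y (Rxy -> Ryx).
(a): fails — Rcb but not Rbc.
(b): fails — Rwx but not Rxw.
(c): fails — Rbc but not Rcb.
(d): fails — Rde but not Red.
(e): condition met.

(e)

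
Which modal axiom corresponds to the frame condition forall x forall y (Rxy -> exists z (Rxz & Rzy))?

A defining formula is □□r → □r (the C4 axiom).
Suppose □□r→□r is valid. Take Rxy and set V(r)={w : xR²w}. Then □□r at x, so □r at x, so r at y, i.e. ∃z(Rxz∧Rzy).

□□r → □r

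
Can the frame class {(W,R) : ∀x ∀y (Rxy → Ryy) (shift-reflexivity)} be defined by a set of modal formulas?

Yes, by □(□r → r)

The condition is shift-reflexivity. A defining modal formula is □(□r → r).
Suppose □(□r→r) is valid. Take Rxy and set V(r)={w : Ryw}. Then at y, □r holds; since □(□r→r) at x, □r→r at y, so r at y, i.e. Ryy.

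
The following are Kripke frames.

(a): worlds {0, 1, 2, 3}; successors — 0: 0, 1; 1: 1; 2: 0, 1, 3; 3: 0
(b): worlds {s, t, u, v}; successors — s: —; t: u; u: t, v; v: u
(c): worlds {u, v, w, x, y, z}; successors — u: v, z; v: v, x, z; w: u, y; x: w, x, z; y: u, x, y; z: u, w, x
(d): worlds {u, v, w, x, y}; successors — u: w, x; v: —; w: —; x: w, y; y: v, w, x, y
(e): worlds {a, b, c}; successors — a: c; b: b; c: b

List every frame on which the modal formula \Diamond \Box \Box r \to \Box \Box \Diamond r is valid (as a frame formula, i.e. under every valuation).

This is the axiom for a generalized confluence (Geach) condition; its first-order frame correspondent is \forall x \forall y \forall z ((xRy \wedge x R^2 z) \to \exists w (y R^2 w \wedge zRw)).
(a): satisfies the condition.
(b): satisfies the condition.
(c): satisfies the condition.
(d): fails — uRw, uR²w but no t with wR²t and wRt.
(e): satisfies the condition.

(a), (b), (c), (e)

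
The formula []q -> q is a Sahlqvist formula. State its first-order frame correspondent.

This is the T axiom.
It corresponds to reflexivity: forall x Rxx.

Reflexivity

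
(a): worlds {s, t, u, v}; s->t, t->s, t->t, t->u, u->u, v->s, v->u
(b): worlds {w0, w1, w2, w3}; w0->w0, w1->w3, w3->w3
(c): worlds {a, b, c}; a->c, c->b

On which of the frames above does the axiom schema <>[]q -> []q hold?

(b)

The schema corresponds to the Euclidean property: forall x forall y forall z (Rxy & Rxz -> Ryz).
(a): fails — Rts and Rts but not Rss.
(b): ✓.
(c): fails — Rac and Rac but not Rcc.
Valid on: (b).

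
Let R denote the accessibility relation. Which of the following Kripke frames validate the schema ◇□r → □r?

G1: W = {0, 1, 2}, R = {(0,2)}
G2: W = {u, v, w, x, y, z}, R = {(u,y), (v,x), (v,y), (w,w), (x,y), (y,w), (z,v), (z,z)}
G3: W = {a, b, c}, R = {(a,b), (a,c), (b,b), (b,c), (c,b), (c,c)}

Frame correspondent (Sahlqvist): ∀x ∀y ∀z (Rxy ∧ Rxz → Ryz) — i.e. the Euclidean property.
G1: fails — R02 and R02 but not R22.
G2: fails — Ruy and Ruy but not Ryy.
G3: holds.

G3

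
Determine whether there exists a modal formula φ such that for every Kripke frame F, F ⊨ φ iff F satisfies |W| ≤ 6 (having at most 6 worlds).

Modal frame validity is preserved under disjoint unions.
Any modal formula valid on each of 7 disjoint one-world frames is valid on their disjoint union (validity is preserved under disjoint unions). Each one-world frame has |W|=1≤6, but the union has |W|=7.
So no modal formula (or set of formulas) defines exactly the |W|≤6 frames.

No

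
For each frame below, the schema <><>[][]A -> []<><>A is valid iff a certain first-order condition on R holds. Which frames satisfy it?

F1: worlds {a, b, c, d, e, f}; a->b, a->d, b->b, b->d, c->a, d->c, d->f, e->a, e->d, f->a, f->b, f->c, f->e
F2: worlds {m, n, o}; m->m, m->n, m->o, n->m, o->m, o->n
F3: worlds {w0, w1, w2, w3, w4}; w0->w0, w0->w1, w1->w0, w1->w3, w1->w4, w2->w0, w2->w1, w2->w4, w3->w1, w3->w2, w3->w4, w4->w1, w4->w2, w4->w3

F1, F2, F3

This is the axiom for a generalized confluence (Geach) condition; its first-order frame correspondent is forall x forall y forall z ((x R^2 y & xRz) -> exists w (y R^2 w & z R^2 w)).
F1: holds.
F2: holds.
F3: holds.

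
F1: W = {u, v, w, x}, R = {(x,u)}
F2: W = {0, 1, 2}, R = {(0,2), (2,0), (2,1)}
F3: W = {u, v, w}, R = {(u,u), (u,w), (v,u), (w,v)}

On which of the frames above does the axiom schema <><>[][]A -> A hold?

Frame correspondent (Sahlqvist): forall x forall y (x R^2 y -> exists w (y R^2 w & x = w)) — i.e. a generalized confluence (Geach) condition.
F1: holds.
F2: fails — 0R²1 but no w with 1R²w and 0=w.
F3: fails — vR²w but no t with wR²t and v=t.

F1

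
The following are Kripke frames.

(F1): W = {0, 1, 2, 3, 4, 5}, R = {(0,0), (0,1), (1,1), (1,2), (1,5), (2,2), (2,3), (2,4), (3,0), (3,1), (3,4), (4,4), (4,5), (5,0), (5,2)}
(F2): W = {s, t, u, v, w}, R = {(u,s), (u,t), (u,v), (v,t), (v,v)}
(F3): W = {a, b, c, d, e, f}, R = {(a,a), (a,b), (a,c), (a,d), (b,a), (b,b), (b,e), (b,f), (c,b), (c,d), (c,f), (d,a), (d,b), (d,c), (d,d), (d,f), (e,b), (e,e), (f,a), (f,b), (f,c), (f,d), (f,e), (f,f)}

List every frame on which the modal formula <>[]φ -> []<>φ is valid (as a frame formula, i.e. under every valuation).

(F3)

This is the axiom for convergence; its first-order frame correspondent is forall x forall y forall z (Rxy & Rxz -> exists w (Ryw & Rzw)).
(F1): fails — R34 and R30 but 4 and 0 have no common successor.
(F2): fails — Ruv and Rut but v and t have no common successor.
(F3): condition met.
Valid on: (F3).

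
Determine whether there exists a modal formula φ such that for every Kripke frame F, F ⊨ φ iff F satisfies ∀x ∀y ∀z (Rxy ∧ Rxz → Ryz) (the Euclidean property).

Yes: it is the Euclidean property, defined by the 5 schema ◇r → □◇r.
Suppose ◇r→□◇r is valid. Take Rxy, Rxz and set V(r)={y}. Then ◇r at x, so □◇r at x, so ◇r at z, so some w with Rzw has r; w=y, i.e. Rzy. By symmetry of the argument, Ryz.

Yes, by ◇r → □◇r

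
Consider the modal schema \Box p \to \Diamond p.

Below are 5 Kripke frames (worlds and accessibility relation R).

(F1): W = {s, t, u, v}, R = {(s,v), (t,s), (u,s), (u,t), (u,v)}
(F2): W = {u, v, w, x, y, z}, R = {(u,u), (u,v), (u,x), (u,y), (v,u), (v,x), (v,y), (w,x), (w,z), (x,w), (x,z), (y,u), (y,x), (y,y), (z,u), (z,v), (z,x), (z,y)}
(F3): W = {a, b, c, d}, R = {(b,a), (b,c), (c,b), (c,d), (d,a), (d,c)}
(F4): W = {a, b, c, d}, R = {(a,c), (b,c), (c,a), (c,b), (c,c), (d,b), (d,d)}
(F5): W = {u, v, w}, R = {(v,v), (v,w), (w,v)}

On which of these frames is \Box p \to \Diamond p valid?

(F2), (F4)

This is the axiom for seriality; its first-order frame correspondent is \forall x \exists y Rxy.
(F1): fails — world v has no successor.
(F2): satisfies the condition.
(F3): fails — world a has no successor.
(F4): satisfies the condition.
(F5): fails — world u has no successor.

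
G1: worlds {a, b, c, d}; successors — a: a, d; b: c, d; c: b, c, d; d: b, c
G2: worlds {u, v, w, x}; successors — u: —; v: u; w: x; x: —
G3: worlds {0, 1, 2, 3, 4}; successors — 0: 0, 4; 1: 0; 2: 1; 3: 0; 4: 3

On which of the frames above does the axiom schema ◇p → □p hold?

G2

The schema corresponds to partial functionality: ∀x ∀y ∀z (Rxy ∧ Rxz → y = z).
G1: fails — a sees both a and d.
G2: satisfies the condition.
G3: fails — 0 sees both 0 and 4.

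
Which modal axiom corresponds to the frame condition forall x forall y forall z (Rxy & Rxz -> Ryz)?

◇s → □◇s

A defining formula is ◇s → □◇s (the 5 axiom).
Suppose ◇s→□◇s is valid. Take Rxy, Rxz and set V(s)={y}. Then ◇s at x, so □◇s at x, so ◇s at z, so some w with Rzw has s; w=y, i.e. Rzy. By symmetry of the argument, Ryz.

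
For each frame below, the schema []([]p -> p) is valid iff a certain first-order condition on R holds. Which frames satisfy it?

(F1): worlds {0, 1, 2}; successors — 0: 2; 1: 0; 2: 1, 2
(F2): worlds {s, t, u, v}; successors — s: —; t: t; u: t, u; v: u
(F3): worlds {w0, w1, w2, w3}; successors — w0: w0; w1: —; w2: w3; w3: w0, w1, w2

(F2)

Frame correspondent (Sahlqvist): forall x forall y (Rxy -> Ryy) — i.e. shift-reflexivity.
(F1): fails — R10 but not R00.
(F2): satisfies the condition.
(F3): fails — Rw3w1 but not Rw1w1.
Valid on: (F2).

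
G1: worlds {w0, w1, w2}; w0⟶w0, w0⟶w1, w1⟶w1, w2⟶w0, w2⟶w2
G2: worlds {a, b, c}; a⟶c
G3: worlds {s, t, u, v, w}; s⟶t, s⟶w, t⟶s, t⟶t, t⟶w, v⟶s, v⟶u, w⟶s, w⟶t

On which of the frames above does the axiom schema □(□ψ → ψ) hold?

G1

Frame correspondent (Sahlqvist): ∀x ∀y (Rxy → Ryy) — i.e. shift-reflexivity.
G1: satisfies the condition.
G2: fails — Rac but not Rcc.
G3: fails — Rvu but not Ruu.
Valid on: G1.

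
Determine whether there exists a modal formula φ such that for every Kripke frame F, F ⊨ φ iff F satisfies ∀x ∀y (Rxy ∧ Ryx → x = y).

Any modally definable frame class is closed under surjective bounded morphisms.
The 8-cycle (worlds a,b,c,d,e,f,g,h with a→b→c→d→e→f→g→h→a) is antisymmetric. Sending even-indexed worlds to a and odd-indexed worlds to b is a surjective bounded morphism onto the two-world frame with a↔b, which is not antisymmetric.
So the class is not modally definable.

Not modally definable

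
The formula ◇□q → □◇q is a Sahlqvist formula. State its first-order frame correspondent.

Convergence

This is the .2 axiom.
Its frame correspondent is convergence — ∀x ∀y ∀z (Rxy ∧ Rxz → ∃w (Ryw ∧ Rzw)).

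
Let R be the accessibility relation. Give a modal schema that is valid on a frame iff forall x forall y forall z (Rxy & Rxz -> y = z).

◇q → □q

The condition is partial functionality. The CD schema ◇q → □q defines it.
Suppose ◇q→□q is valid. Take Rxy, Rxz and set V(q)={y}. Then ◇q at x, so □q at x, so q at z, i.e. z=y.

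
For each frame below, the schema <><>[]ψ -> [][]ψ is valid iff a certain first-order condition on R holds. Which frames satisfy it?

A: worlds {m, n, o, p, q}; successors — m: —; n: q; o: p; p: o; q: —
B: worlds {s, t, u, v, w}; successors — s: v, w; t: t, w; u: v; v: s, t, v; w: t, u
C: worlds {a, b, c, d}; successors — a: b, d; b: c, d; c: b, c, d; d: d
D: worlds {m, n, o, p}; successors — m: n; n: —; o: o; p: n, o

D

The schema corresponds to a generalized confluence (Geach) condition: forall x forall y forall z ((x R^2 y & x R^2 z) -> exists w (yRw & z = w)).
A: fails — oR²o, oR²o but no w with oRw and o=w.
B: fails — sR²s, sR²s but no w* with sRw* and s=w*.
C: fails — aR²d, aR²c but no w with dRw and c=w.
D: ✓.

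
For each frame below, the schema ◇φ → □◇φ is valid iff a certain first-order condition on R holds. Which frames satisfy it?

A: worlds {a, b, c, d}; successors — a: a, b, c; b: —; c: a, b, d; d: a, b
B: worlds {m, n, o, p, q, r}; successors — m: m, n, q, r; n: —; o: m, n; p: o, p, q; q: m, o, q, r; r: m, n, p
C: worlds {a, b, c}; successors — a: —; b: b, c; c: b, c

C

Frame correspondent (Sahlqvist): ∀x ∀y ∀z (Rxy ∧ Rxz → Ryz) — i.e. the Euclidean property.
A: fails — Rab and Rab but not Rbb.
B: fails — Rmr and Rmr but not Rrr.
C: holds.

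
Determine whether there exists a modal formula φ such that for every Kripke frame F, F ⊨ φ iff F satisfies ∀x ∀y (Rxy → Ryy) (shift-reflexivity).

Yes: it is shift-reflexivity, defined by the T□ schema □(□p → p).
Suppose □(□p→p) is valid. Take Rxy and set V(p)={w : Ryw}. Then at y, □p holds; since □(□p→p) at x, □p→p at y, so p at y, i.e. Ryy.

Yes, by □(□p → p)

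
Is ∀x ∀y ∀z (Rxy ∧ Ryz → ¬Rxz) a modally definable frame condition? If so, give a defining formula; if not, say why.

Any modally definable frame class is closed under surjective bounded morphisms.
The 5-cycle (worlds a,b,c,d,e with a→b→c→d→e→a) is intransitive. Mapping every world to a single reflexive point • is a surjective bounded morphism; the reflexive point is not intransitive (R••∧R•• but R••).
So the class is not modally definable.

No — not modally definable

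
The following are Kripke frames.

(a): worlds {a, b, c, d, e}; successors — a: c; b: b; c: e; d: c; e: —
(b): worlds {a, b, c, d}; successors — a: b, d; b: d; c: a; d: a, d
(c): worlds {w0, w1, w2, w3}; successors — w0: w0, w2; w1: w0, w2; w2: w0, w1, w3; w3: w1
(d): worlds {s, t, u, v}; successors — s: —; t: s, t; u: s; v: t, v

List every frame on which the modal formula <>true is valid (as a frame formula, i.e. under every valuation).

Frame correspondent (Sahlqvist): forall x exists y Rxy — i.e. seriality.
(a): fails — world e has no successor.
(b): condition met.
(c): condition met.
(d): fails — world s has no successor.
Valid on: (b), (c).

(b), (c)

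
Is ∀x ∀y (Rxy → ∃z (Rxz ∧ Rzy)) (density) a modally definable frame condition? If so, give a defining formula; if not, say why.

This is a Sahlqvist condition; the C4 axiom □□q → □q defines it.

Definable; □□q → □q defines it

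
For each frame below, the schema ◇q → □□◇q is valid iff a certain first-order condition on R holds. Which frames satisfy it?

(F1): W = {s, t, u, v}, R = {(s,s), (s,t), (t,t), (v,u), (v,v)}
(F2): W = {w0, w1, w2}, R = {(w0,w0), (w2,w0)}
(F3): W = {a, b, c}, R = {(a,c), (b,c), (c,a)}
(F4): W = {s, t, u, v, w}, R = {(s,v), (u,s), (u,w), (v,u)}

This is the axiom for a generalized confluence (Geach) condition; its first-order frame correspondent is ∀x ∀y ∀z ((xRy ∧ xR²z) → ∃w (y = w ∧ zRw)).
(F1): fails — sRs, sR²t but no w with s=w and tRw.
(F2): ✓.
(F3): ✓.
(F4): fails — sRv, sR²u but no w* with v=w* and uRw*.

(F2), (F3)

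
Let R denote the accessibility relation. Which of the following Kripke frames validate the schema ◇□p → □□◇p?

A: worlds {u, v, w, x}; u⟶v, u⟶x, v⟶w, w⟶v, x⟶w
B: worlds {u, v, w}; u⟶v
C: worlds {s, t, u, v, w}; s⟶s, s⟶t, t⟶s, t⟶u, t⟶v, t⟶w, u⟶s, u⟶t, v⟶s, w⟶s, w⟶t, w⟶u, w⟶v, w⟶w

This is the axiom for a generalized confluence (Geach) condition; its first-order frame correspondent is ∀x ∀y ∀z ((xRy ∧ xR²z) → ∃w (yRw ∧ zRw)).
A: fails — uRv, uR²w but no t with vRt and wRt.
B: holds.
C: holds.

B, C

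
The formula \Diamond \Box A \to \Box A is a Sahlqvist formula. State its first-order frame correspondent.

This is frame-equivalent to ◇A → □◇A (substitute ¬A for A and contrapose).
Suppose ◇A→□◇A is valid. Take Rxy, Rxz and set V(A)={y}. Then ◇A at x, so □◇A at x, so ◇A at z, so some w with Rzw has A; w=y, i.e. Rzy. By symmetry of the argument, Ryz.

The Euclidean property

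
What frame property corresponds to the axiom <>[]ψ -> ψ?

Symmetry

This schema is equivalent to the B axiom ψ → □◇ψ.
Its frame correspondent is symmetry — forall x forall y (Rxy -> Ryx).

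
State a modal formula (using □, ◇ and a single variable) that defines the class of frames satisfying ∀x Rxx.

□q → q

A defining formula is □q → q (the T axiom).
Suppose □q→q is valid. At any x set V(q)={w : Rxw}. Then □q holds at x, so q holds at x, i.e. Rxx.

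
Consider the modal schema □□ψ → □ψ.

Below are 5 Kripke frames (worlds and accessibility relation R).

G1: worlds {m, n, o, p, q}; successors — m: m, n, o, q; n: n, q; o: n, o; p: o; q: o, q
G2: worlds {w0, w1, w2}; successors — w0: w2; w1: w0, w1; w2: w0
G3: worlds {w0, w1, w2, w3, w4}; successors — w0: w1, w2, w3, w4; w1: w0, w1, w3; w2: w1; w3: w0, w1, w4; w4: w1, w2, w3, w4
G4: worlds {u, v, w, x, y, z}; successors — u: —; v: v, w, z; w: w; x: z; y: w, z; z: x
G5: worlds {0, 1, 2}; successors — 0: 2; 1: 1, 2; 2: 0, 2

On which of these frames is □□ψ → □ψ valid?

This is the axiom for density; its first-order frame correspondent is ∀x ∀y (Rxy → ∃z (Rxz ∧ Rzy)).
G1: holds.
G2: fails — Rw0w2 but no z with Rw0z and Rzw2.
G3: holds.
G4: fails — Rzx but no t with Rzt and Rtx.
G5: holds.

G1, G3, G5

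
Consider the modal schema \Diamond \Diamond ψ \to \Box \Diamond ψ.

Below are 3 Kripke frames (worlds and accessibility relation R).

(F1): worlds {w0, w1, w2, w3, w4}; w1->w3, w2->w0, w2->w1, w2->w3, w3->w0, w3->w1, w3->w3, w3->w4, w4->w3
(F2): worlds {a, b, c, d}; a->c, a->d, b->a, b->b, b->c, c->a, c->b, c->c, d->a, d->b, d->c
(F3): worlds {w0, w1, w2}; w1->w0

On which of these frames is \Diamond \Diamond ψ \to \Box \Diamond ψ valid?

Frame correspondent (Sahlqvist): \forall x \forall y \forall z ((x R^2 y \wedge xRz) \to \exists w (y = w \wedge zRw)) — i.e. a generalized confluence (Geach) condition.
(F1): fails — w2R²w0, w2Rw0 but no w with w0=w and w0Rw.
(F2): fails — bR²a, bRa but no w with a=w and aRw.
(F3): holds.
Valid on: (F3).

(F3)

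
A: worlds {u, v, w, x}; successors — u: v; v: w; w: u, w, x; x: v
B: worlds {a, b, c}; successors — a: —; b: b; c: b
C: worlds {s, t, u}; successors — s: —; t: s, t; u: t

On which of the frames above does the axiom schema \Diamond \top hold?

This is the axiom for seriality; its first-order frame correspondent is \forall x \exists y Rxy.
A: ✓.
B: fails — world a has no successor.
C: fails — world s has no successor.

A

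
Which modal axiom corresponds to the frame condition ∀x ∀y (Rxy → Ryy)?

□(□s → s)

A defining formula is □(□s → s) (the T□ axiom).
Suppose □(□s→s) is valid. Take Rxy and set V(s)={w : Ryw}. Then at y, □s holds; since □(□s→s) at x, □s→s at y, so s at y, i.e. Ryy.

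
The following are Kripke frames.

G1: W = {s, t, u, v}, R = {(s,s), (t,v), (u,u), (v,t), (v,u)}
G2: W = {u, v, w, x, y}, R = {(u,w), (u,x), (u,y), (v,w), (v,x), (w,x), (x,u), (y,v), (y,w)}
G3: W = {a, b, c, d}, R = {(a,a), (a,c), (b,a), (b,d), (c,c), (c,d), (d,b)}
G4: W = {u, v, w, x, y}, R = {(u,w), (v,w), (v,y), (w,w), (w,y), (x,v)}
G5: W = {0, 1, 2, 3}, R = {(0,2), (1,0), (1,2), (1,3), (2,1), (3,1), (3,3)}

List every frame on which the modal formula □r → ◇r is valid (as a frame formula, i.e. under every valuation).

G1, G2, G3, G5

This is the axiom for seriality; its first-order frame correspondent is ∀x ∃y Rxy.
G1: ✓.
G2: ✓.
G3: ✓.
G4: fails — world y has no successor.
G5: ✓.
Valid on: G1, G2, G3, G5.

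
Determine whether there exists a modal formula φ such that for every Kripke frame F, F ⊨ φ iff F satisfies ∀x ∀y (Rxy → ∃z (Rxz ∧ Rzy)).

Yes — defined by □□r → □r

The condition is density. A defining modal formula is □□r → □r.
Suppose □□r→□r is valid. Take Rxy and set V(r)={w : xR²w}. Then □□r at x, so □r at x, so r at y, i.e. ∃z(Rxz∧Rzy).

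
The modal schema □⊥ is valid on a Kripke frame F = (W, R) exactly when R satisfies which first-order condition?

emptiness of R: ∀x ∀y ¬Rxy

□⊥ is valid iff no world has any successor (otherwise □⊥ fails at any world with one).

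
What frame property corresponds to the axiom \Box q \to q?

Suppose □q→q is valid. At any x set V(q)={w : Rxw}. Then □q holds at x, so q holds at x, i.e. Rxx.

Reflexivity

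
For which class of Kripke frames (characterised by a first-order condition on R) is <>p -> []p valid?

Suppose ◇p→□p is valid. Take Rxy, Rxz and set V(p)={y}. Then ◇p at x, so □p at x, so p at z, i.e. z=y.
The converse is a direct semantic check.
So the correspondent is partial functionality.

Partial functionality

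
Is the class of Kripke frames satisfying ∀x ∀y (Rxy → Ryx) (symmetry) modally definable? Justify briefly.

Yes — defined by p → □◇p

This is a Sahlqvist condition; the B axiom p → □◇p defines it.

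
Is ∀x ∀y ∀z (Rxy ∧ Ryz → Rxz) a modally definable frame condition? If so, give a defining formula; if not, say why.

Yes, by □p → □□p

This is a Sahlqvist condition; the 4 axiom □p → □□p defines it.
Suppose □p→□□p is valid. Take Rxy, Ryz and set V(p)={w : Rxw}. Then □p at x, so □□p at x, so □p at y, so p at z, i.e. Rxz.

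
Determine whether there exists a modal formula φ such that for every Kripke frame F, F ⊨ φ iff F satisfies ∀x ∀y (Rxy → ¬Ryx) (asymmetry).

Not definable by any modal formula

Any modally definable frame class is closed under surjective bounded morphisms.
The 4-cycle (worlds s,t,u,v with s→t→u→v→s) is asymmetric. Mapping every world to a single reflexive point • is a surjective bounded morphism, and the reflexive point is not asymmetric (R•• but asymmetry requires ¬R••).
So no modal formula (or set of formulas) defines exactly the asymmetric frames.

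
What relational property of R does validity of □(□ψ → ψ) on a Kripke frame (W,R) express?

Suppose □(□ψ→ψ) is valid. Take Rxy and set V(ψ)={w : Ryw}. Then at y, □ψ holds; since □(□ψ→ψ) at x, □ψ→ψ at y, so ψ at y, i.e. Ryy.
Conversely, any frame satisfying ∀x ∀y (Rxy → Ryy) validates the schema.
Frame condition: ∀x ∀y (Rxy → Ryy).

Shift-reflexivity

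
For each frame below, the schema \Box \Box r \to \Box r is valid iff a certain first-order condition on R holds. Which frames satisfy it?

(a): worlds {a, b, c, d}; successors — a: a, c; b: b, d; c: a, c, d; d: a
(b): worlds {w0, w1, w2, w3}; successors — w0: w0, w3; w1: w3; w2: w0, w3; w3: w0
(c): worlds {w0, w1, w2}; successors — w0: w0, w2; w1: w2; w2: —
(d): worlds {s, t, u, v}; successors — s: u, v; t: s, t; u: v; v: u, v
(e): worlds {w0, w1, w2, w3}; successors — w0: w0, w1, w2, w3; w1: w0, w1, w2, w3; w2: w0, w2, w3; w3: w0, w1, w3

(a), (d), (e)

The schema corresponds to density: \forall x \forall y (Rxy \to \exists z (Rxz \wedge Rzy)).
(a): condition met.
(b): fails — Rw1w3 but no z with Rw1z and Rzw3.
(c): fails — Rw1w2 but no z with Rw1z and Rzw2.
(d): condition met.
(e): condition met.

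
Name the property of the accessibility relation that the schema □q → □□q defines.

transitivity

This schema is the 4 axiom.
Its frame correspondent is transitivity — ∀x ∀y ∀z (Rxy ∧ Ryz → Rxz).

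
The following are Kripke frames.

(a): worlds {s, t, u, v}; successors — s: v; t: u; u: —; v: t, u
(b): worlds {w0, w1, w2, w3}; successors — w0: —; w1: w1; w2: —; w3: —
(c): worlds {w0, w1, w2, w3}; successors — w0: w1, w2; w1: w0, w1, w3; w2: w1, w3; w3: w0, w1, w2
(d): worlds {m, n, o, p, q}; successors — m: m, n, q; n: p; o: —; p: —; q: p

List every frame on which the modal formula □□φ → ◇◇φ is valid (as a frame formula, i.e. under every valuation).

(c)

Frame correspondent (Sahlqvist): ∀x ∃w (xR²w ∧ xR²w) — i.e. a generalized confluence (Geach) condition.
(a): fails — at t but no w with tR²w and tR²w.
(b): fails — at w0 but no w with w0R²w and w0R²w.
(c): holds.
(d): fails — at n but no w with nR²w and nR²w.
Valid on: (c).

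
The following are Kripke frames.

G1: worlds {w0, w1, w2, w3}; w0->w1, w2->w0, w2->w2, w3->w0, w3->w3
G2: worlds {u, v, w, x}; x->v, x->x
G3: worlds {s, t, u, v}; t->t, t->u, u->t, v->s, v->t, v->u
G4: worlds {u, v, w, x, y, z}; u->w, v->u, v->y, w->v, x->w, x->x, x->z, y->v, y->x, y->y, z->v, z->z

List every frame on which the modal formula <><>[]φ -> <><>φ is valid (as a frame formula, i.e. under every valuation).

G3

This is the axiom for a generalized confluence (Geach) condition; its first-order frame correspondent is forall x forall y (x R^2 y -> exists w (yRw & x R^2 w)).
G1: fails — w2R²w1 but no w with w1Rw and w2R²w.
G2: fails — xR²v but no t with vRt and xR²t.
G3: holds.
G4: fails — uR²v but no t with vRt and uR²t.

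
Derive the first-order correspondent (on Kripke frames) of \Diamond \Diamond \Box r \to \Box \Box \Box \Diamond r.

\forall x \forall y \forall z ((x R^2 y \wedge x R^3 z) \to \exists w (yRw \wedge zRw))

This is a Sahlqvist (Geach-type) schema ◇^2□^1r → □^3◇^1r.
First-order correspondent: \forall x \forall y \forall z ((x R^2 y \wedge x R^3 z) \to \exists w (yRw \wedge zRw)).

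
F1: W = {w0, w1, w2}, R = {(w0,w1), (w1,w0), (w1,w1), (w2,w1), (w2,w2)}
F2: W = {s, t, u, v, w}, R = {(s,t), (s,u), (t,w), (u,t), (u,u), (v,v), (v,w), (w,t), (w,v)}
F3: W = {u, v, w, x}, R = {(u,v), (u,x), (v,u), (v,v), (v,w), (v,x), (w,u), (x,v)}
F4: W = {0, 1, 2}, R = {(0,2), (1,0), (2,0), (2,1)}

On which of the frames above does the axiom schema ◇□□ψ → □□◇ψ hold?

F1

This is the axiom for a generalized confluence (Geach) condition; its first-order frame correspondent is ∀x ∀y ∀z ((xRy ∧ xR²z) → ∃w (yR²w ∧ zRw)).
F1: ✓.
F2: fails — sRt, sR²t but no w* with tR²w* and tRw*.
F3: fails — vRw, vR²w but no t with wR²t and wRt.
F4: fails — 2R0, 2R²0 but no w with 0R²w and 0Rw.
Valid on: F1.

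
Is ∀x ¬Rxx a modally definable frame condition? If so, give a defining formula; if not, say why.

Not modally definable

Modal frame validity is preserved under surjective bounded morphisms.
The 3-cycle (worlds w0,w1,w2 with w0→w1→w2→w0) is irreflexive, and the map sending every world to a single reflexive point • is a surjective bounded morphism (forth: every edge maps to (•,•); back: every world has a successor). So any modal formula valid on the 3-cycle is also valid on the reflexive point, which is not irreflexive.
Hence irreflexivity is not modally definable.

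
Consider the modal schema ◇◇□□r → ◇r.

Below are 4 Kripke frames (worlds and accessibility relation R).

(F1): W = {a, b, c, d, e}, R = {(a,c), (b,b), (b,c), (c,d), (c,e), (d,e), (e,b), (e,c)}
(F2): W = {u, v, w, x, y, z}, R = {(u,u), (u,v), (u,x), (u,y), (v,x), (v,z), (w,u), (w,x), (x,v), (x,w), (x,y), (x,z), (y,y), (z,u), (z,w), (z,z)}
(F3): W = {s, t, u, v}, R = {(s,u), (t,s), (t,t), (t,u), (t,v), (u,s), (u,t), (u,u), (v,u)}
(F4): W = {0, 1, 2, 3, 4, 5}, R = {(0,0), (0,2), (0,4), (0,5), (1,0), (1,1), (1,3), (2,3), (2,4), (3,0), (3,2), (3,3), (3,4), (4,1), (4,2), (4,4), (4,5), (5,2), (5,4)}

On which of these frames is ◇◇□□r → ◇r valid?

(F1), (F3), (F4)

Frame correspondent (Sahlqvist): ∀x ∀y (xR²y → ∃w (yR²w ∧ xRw)) — i.e. a generalized confluence (Geach) condition.
(F1): condition met.
(F2): fails — vR²y but no t with yR²t and vRt.
(F3): condition met.
(F4): condition met.
Valid on: (F1), (F3), (F4).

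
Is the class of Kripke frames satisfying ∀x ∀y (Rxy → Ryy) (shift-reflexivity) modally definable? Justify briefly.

Yes: it is shift-reflexivity, defined by the T□ schema □(□p → p).

Yes, by □(□p → p)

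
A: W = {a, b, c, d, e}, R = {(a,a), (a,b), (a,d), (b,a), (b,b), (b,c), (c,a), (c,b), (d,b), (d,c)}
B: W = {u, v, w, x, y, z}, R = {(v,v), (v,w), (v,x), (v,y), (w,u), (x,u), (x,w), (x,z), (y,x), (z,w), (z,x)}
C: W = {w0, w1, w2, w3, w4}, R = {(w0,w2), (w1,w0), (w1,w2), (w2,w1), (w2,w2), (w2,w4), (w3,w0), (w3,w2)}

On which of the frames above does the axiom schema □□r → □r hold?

A

Frame correspondent (Sahlqvist): ∀x ∀y (Rxy → ∃z (Rxz ∧ Rzy)) — i.e. density.
A: condition met.
B: fails — Ryx but no t with Ryt and Rtx.
C: fails — Rw1w0 but no z with Rw1z and Rzw0.
Valid on: A.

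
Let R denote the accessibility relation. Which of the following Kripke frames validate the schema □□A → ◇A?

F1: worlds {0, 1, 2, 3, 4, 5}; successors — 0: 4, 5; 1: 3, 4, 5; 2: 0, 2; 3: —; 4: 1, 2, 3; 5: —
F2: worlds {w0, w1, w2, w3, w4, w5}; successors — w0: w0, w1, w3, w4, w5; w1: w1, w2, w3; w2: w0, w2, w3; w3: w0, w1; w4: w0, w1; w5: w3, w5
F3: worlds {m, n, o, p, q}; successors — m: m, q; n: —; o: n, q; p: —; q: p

Frame correspondent (Sahlqvist): ∀x ∃w (xR²w ∧ xRw) — i.e. a generalized confluence (Geach) condition.
F1: fails — at 0 but no w with 0R²w and 0Rw.
F2: condition met.
F3: fails — at n but no w with nR²w and nRw.

F2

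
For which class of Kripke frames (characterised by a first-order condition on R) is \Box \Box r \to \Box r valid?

density: \forall x \forall y (Rxy \to \exists z (Rxz \wedge Rzy))

This schema is the C4 axiom.
Its frame correspondent is density — \forall x \forall y (Rxy \to \exists z (Rxz \wedge Rzy)).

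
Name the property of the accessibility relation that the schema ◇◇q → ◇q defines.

Transitivity

Replacing q by ¬q and contraposing gives the equivalent schema □q → □□q.
Suppose □q→□□q is valid. Take Rxy, Ryz and set V(q)={w : Rxw}. Then □q at x, so □□q at x, so □q at y, so q at z, i.e. Rxz.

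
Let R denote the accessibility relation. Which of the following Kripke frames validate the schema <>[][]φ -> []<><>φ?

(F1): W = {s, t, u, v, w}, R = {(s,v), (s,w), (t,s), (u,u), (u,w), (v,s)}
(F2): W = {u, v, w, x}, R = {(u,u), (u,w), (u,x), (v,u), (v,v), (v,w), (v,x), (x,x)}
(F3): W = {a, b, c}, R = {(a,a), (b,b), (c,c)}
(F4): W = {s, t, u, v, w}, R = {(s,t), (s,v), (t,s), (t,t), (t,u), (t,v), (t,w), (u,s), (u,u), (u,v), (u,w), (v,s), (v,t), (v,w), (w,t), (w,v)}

Frame correspondent (Sahlqvist): forall x forall y forall z ((xRy & xRz) -> exists w (y R^2 w & z R^2 w)) — i.e. a generalized confluence (Geach) condition.
(F1): fails — sRv, sRw but no w* with vR²w* and wR²w*.
(F2): fails — uRu, uRw but no t with uR²t and wR²t.
(F3): holds.
(F4): holds.
Valid on: (F3), (F4).

(F3), (F4)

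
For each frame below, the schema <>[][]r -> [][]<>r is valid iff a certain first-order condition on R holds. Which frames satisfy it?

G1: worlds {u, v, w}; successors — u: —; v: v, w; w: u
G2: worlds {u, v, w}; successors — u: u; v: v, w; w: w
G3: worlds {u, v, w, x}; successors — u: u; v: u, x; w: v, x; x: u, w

G2

This is the axiom for a generalized confluence (Geach) condition; its first-order frame correspondent is forall x forall y forall z ((xRy & x R^2 z) -> exists w (y R^2 w & zRw)).
G1: fails — vRv, vR²u but no t with vR²t and uRt.
G2: condition met.
G3: fails — vRu, vR²w but no t with uR²t and wRt.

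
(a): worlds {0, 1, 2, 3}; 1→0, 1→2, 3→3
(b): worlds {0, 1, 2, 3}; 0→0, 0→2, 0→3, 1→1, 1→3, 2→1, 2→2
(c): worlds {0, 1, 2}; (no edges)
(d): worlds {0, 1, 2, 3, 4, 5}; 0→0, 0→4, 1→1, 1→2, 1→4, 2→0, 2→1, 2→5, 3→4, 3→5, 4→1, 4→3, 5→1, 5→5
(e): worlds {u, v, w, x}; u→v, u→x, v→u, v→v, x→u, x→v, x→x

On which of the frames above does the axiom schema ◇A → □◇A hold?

(c)

This is the axiom for the Euclidean property; its first-order frame correspondent is ∀x ∀y ∀z (Rxy ∧ Rxz → Ryz).
(a): fails — R12 and R12 but not R22.
(b): fails — R02 and R00 but not R20.
(c): holds.
(d): fails — R04 and R00 but not R40.
(e): fails — Ruv and Rux but not Rvx.
Valid on: (c).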